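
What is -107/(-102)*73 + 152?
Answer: 23315/102 ≈ 228.58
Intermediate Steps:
-107/(-102)*73 + 152 = -107*(-1/102)*73 + 152 = (107/102)*73 + 152 = 7811/102 + 152 = 23315/102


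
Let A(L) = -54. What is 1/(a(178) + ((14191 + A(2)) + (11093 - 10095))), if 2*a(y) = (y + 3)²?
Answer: 2/63031 ≈ 3.1730e-5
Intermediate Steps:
a(y) = (3 + y)²/2 (a(y) = (y + 3)²/2 = (3 + y)²/2)
1/(a(178) + ((14191 + A(2)) + (11093 - 10095))) = 1/((3 + 178)²/2 + ((14191 - 54) + (11093 - 10095))) = 1/((½)*181² + (14137 + 998)) = 1/((½)*32761 + 15135) = 1/(32761/2 + 15135) = 1/(63031/2) = 2/63031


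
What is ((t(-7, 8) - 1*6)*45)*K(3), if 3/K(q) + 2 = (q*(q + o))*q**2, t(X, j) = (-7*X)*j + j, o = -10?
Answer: -53190/191 ≈ -278.48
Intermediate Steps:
t(X, j) = j - 7*X*j (t(X, j) = -7*X*j + j = j - 7*X*j)
K(q) = 3/(-2 + q**3*(-10 + q)) (K(q) = 3/(-2 + (q*(q - 10))*q**2) = 3/(-2 + (q*(-10 + q))*q**2) = 3/(-2 + q**3*(-10 + q)))
((t(-7, 8) - 1*6)*45)*K(3) = ((8*(1 - 7*(-7)) - 1*6)*45)*(3/(-2 + 3**4 - 10*3**3)) = ((8*(1 + 49) - 6)*45)*(3/(-2 + 81 - 10*27)) = ((8*50 - 6)*45)*(3/(-2 + 81 - 270)) = ((400 - 6)*45)*(3/(-191)) = (394*45)*(3*(-1/191)) = 17730*(-3/191) = -53190/191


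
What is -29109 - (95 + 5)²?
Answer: -39109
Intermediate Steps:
-29109 - (95 + 5)² = -29109 - 1*100² = -29109 - 1*10000 = -29109 - 10000 = -39109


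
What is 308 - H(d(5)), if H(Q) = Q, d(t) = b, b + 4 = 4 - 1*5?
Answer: 313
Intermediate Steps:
b = -5 (b = -4 + (4 - 1*5) = -4 + (4 - 5) = -4 - 1 = -5)
d(t) = -5
308 - H(d(5)) = 308 - 1*(-5) = 308 + 5 = 313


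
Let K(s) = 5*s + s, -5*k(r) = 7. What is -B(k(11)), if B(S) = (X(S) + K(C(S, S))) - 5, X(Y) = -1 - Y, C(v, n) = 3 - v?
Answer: -109/5 ≈ -21.800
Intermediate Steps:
k(r) = -7/5 (k(r) = -⅕*7 = -7/5)
K(s) = 6*s
B(S) = 12 - 7*S (B(S) = ((-1 - S) + 6*(3 - S)) - 5 = ((-1 - S) + (18 - 6*S)) - 5 = (17 - 7*S) - 5 = 12 - 7*S)
-B(k(11)) = -(12 - 7*(-7/5)) = -(12 + 49/5) = -1*109/5 = -109/5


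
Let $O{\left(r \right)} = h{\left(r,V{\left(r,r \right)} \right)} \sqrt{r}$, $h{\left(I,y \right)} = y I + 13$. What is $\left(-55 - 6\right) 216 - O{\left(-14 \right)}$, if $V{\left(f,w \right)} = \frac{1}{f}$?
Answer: $-13176 - 14 i \sqrt{14} \approx -13176.0 - 52.383 i$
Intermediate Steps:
$h{\left(I,y \right)} = 13 + I y$ ($h{\left(I,y \right)} = I y + 13 = 13 + I y$)
$O{\left(r \right)} = 14 \sqrt{r}$ ($O{\left(r \right)} = \left(13 + \frac{r}{r}\right) \sqrt{r} = \left(13 + 1\right) \sqrt{r} = 14 \sqrt{r}$)
$\left(-55 - 6\right) 216 - O{\left(-14 \right)} = \left(-55 - 6\right) 216 - 14 \sqrt{-14} = \left(-61\right) 216 - 14 i \sqrt{14} = -13176 - 14 i \sqrt{14}$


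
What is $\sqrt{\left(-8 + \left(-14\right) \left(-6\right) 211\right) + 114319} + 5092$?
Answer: $5092 + \sqrt{132035} \approx 5455.4$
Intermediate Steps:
$\sqrt{\left(-8 + \left(-14\right) \left(-6\right) 211\right) + 114319} + 5092 = \sqrt{\left(-8 + 84 \cdot 211\right) + 114319} + 5092 = \sqrt{\left(-8 + 17724\right) + 114319} + 5092 = \sqrt{17716 + 114319} + 5092 = \sqrt{132035} + 5092 = 5092 + \sqrt{132035}$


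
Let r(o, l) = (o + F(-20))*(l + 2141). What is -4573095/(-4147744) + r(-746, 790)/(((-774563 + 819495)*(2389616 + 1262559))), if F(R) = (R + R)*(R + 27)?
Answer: 187607563440682809/170160707232965600 ≈ 1.1025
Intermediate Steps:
F(R) = 2*R*(27 + R) (F(R) = (2*R)*(27 + R) = 2*R*(27 + R))
r(o, l) = (-280 + o)*(2141 + l) (r(o, l) = (o + 2*(-20)*(27 - 20))*(l + 2141) = (o + 2*(-20)*7)*(2141 + l) = (o - 280)*(2141 + l) = (-280 + o)*(2141 + l))
-4573095/(-4147744) + r(-746, 790)/(((-774563 + 819495)*(2389616 + 1262559))) = -4573095/(-4147744) + (-599480 - 280*790 + 2141*(-746) + 790*(-746))/(((-774563 + 819495)*(2389616 + 1262559))) = -4573095*(-1/4147744) + (-599480 - 221200 - 1597186 - 589340)/((44932*3652175)) = 4573095/4147744 - 3007206/164099527100 = 4573095/4147744 - 3007206*1/164099527100 = 4573095/4147744 - 1503603/82049763550 = 187607563440682809/170160707232965600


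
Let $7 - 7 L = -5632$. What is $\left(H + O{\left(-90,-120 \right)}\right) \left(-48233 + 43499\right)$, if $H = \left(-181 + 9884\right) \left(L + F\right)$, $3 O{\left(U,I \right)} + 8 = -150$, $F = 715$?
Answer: $- \frac{488919772020}{7} \approx -6.9846 \cdot 10^{10}$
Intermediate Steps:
$L = \frac{5639}{7}$ ($L = 1 - - \frac{5632}{7} = 1 + \frac{5632}{7} = \frac{5639}{7} \approx 805.57$)
$O{\left(U,I \right)} = - \frac{158}{3}$ ($O{\left(U,I \right)} = - \frac{8}{3} + \frac{1}{3} \left(-150\right) = - \frac{8}{3} - 50 = - \frac{158}{3}$)
$H = \frac{103278732}{7}$ ($H = \left(-181 + 9884\right) \left(\frac{5639}{7} + 715\right) = 9703 \cdot \frac{10644}{7} = \frac{103278732}{7} \approx 1.4754 \cdot 10^{7}$)
$\left(H + O{\left(-90,-120 \right)}\right) \left(-48233 + 43499\right) = \left(\frac{103278732}{7} - \frac{158}{3}\right) \left(-48233 + 43499\right) = \frac{309835090}{21} \left(-4734\right) = - \frac{488919772020}{7}$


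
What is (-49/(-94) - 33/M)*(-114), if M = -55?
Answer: -30039/235 ≈ -127.83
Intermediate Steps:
(-49/(-94) - 33/M)*(-114) = (-49/(-94) - 33/(-55))*(-114) = (-49*(-1/94) - 33*(-1/55))*(-114) = (49/94 + 3/5)*(-114) = (527/470)*(-114) = -30039/235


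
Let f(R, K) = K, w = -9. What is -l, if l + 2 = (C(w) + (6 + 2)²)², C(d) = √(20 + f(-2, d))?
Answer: 2 - (64 + √11)² ≈ -4529.5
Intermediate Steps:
C(d) = √(20 + d)
l = -2 + (64 + √11)² (l = -2 + (√(20 - 9) + (6 + 2)²)² = -2 + (√11 + 8²)² = -2 + (√11 + 64)² = -2 + (64 + √11)² ≈ 4529.5)
-l = -(4105 + 128*√11) = -4105 - 128*√11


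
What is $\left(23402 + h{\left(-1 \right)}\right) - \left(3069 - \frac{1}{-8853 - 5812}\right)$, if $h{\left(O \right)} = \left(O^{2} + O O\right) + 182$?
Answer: $\frac{300881804}{14665} \approx 20517.0$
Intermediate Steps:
$h{\left(O \right)} = 182 + 2 O^{2}$ ($h{\left(O \right)} = \left(O^{2} + O^{2}\right) + 182 = 2 O^{2} + 182 = 182 + 2 O^{2}$)
$\left(23402 + h{\left(-1 \right)}\right) - \left(3069 - \frac{1}{-8853 - 5812}\right) = \left(23402 + \left(182 + 2 \left(-1\right)^{2}\right)\right) - \left(3069 - \frac{1}{-8853 - 5812}\right) = \left(23402 + \left(182 + 2 \cdot 1\right)\right) - \left(3069 - \frac{1}{-14665}\right) = \left(23402 + \left(182 + 2\right)\right) - \frac{45006886}{14665} = \left(23402 + 184\right) - \frac{45006886}{14665} = 23586 - \frac{45006886}{14665} = \frac{300881804}{14665}$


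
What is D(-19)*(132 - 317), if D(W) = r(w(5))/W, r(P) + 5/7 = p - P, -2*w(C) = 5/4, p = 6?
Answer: 61235/1064 ≈ 57.552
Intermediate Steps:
w(C) = -5/8 (w(C) = -5/(2*4) = -½*5/4 = -5/8)
r(P) = 37/7 - P (r(P) = -5/7 + (6 - P) = 37/7 - P)
D(W) = 331/(56*W) (D(W) = (37/7 - 1*(-5/8))/W = (37/7 + 5/8)/W = 331/(56*W))
D(-19)*(132 - 317) = ((331/56)/(-19))*(132 - 317) = ((331/56)*(-1/19))*(-185) = -331/1064*(-185) = 61235/1064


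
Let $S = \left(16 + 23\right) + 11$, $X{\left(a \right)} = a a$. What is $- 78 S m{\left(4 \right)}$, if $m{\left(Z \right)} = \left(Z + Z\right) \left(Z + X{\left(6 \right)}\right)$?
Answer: $-1248000$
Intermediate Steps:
$X{\left(a \right)} = a^{2}$
$S = 50$ ($S = 39 + 11 = 50$)
$m{\left(Z \right)} = 2 Z \left(36 + Z\right)$ ($m{\left(Z \right)} = \left(Z + Z\right) \left(Z + 6^{2}\right) = 2 Z \left(Z + 36\right) = 2 Z \left(36 + Z\right)$)
$- 78 S m{\left(4 \right)} = \left(-78\right) 50 \cdot 2 \cdot 4 \left(36 + 4\right) = - 3900 \cdot 2 \cdot 4 \cdot 40 = \left(-3900\right) 320 = -1248000$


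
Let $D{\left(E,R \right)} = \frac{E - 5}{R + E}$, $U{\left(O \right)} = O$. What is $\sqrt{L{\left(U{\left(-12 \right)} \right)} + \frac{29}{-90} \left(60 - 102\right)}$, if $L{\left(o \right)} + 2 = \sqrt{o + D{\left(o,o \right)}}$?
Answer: $\frac{\sqrt{10380 + 75 i \sqrt{1626}}}{30} \approx 3.4312 + 0.48967 i$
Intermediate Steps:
$D{\left(E,R \right)} = \frac{-5 + E}{E + R}$
$L{\left(o \right)} = -2 + \sqrt{o + \frac{-5 + o}{2 o}}$ ($L{\left(o \right)} = -2 + \sqrt{o + \frac{-5 + o}{o + o}} = -2 + \sqrt{o + \frac{-5 + o}{2 o}}$)
$\sqrt{L{\left(U{\left(-12 \right)} \right)} + \frac{29}{-90} \left(60 - 102\right)} = \sqrt{\left(-2 + \frac{\sqrt{2 - \frac{10}{-12} + 4 \left(-12\right)}}{2}\right) + \frac{29}{-90} \left(60 - 102\right)} = \sqrt{\left(-2 + \frac{\sqrt{2 - - \frac{5}{6} - 48}}{2}\right) + 29 \left(- \frac{1}{90}\right) \left(-42\right)} = \sqrt{\left(-2 + \frac{\sqrt{2 + \frac{5}{6} - 48}}{2}\right) - - \frac{203}{15}} = \sqrt{\left(-2 + \frac{\sqrt{- \frac{271}{6}}}{2}\right) + \frac{203}{15}} = \sqrt{\left(-2 + \frac{\frac{1}{6} i \sqrt{1626}}{2}\right) + \frac{203}{15}} = \sqrt{\left(-2 + \frac{i \sqrt{1626}}{12}\right) + \frac{203}{15}} = \sqrt{\frac{173}{15} + \frac{i \sqrt{1626}}{12}}$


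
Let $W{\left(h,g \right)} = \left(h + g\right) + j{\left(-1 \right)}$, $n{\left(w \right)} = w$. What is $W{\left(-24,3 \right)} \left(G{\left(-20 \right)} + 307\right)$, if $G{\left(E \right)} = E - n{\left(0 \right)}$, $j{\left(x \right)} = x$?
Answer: $-6314$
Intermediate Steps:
$W{\left(h,g \right)} = -1 + g + h$ ($W{\left(h,g \right)} = \left(h + g\right) - 1 = \left(g + h\right) - 1 = -1 + g + h$)
$G{\left(E \right)} = E$ ($G{\left(E \right)} = E - 0 = E + 0 = E$)
$W{\left(-24,3 \right)} \left(G{\left(-20 \right)} + 307\right) = \left(-1 + 3 - 24\right) \left(-20 + 307\right) = \left(-22\right) 287 = -6314$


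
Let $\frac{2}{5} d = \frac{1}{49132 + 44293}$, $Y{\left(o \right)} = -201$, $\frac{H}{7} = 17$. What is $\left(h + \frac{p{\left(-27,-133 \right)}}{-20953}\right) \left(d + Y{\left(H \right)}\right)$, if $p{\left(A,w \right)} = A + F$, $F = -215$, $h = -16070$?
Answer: $\frac{1264593308393346}{391506805} \approx 3.2301 \cdot 10^{6}$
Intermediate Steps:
$H = 119$ ($H = 7 \cdot 17 = 119$)
$p{\left(A,w \right)} = -215 + A$ ($p{\left(A,w \right)} = A - 215 = -215 + A$)
$d = \frac{1}{37370}$ ($d = \frac{5}{2 \left(49132 + 44293\right)} = \frac{5}{2 \cdot 93425} = \frac{5}{2} \cdot \frac{1}{93425} = \frac{1}{37370} \approx 2.6759 \cdot 10^{-5}$)
$\left(h + \frac{p{\left(-27,-133 \right)}}{-20953}\right) \left(d + Y{\left(H \right)}\right) = \left(-16070 + \frac{-215 - 27}{-20953}\right) \left(\frac{1}{37370} - 201\right) = \left(-16070 - - \frac{242}{20953}\right) \left(- \frac{7511369}{37370}\right) = \left(-16070 + \frac{242}{20953}\right) \left(- \frac{7511369}{37370}\right) = \left(- \frac{336714468}{20953}\right) \left(- \frac{7511369}{37370}\right) = \frac{1264593308393346}{391506805}$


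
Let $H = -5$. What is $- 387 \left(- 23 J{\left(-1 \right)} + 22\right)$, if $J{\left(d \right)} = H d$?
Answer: $35991$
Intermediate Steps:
$J{\left(d \right)} = - 5 d$
$- 387 \left(- 23 J{\left(-1 \right)} + 22\right) = - 387 \left(- 23 \left(\left(-5\right) \left(-1\right)\right) + 22\right) = - 387 \left(\left(-23\right) 5 + 22\right) = - 387 \left(-115 + 22\right) = \left(-387\right) \left(-93\right) = 35991$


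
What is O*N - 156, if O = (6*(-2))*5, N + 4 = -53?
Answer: 3264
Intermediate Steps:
N = -57 (N = -4 - 53 = -57)
O = -60 (O = -12*5 = -60)
O*N - 156 = -60*(-57) - 156 = 3420 - 156 = 3264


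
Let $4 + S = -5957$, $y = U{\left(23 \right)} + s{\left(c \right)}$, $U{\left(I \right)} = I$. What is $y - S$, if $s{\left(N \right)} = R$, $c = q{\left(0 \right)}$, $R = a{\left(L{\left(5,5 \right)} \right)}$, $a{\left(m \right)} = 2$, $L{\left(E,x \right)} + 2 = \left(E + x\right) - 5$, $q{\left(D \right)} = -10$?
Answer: $5986$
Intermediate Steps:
$L{\left(E,x \right)} = -7 + E + x$ ($L{\left(E,x \right)} = -2 - \left(5 - E - x\right) = -2 + \left(-5 + E + x\right) = -7 + E + x$)
$R = 2$
$c = -10$
$s{\left(N \right)} = 2$
$y = 25$ ($y = 23 + 2 = 25$)
$S = -5961$ ($S = -4 - 5957 = -5961$)
$y - S = 25 - -5961 = 25 + 5961 = 5986$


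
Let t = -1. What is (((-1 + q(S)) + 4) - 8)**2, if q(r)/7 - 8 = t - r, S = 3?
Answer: 529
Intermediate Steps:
q(r) = 49 - 7*r (q(r) = 56 + 7*(-1 - r) = 56 + (-7 - 7*r) = 49 - 7*r)
(((-1 + q(S)) + 4) - 8)**2 = (((-1 + (49 - 7*3)) + 4) - 8)**2 = (((-1 + (49 - 21)) + 4) - 8)**2 = (((-1 + 28) + 4) - 8)**2 = ((27 + 4) - 8)**2 = (31 - 8)**2 = 23**2 = 529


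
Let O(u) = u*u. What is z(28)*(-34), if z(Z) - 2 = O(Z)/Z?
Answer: -1020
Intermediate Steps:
O(u) = u²
z(Z) = 2 + Z (z(Z) = 2 + Z²/Z = 2 + Z)
z(28)*(-34) = (2 + 28)*(-34) = 30*(-34) = -1020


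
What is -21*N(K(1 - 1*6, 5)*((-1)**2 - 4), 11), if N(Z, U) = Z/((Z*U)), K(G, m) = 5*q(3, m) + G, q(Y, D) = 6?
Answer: -21/11 ≈ -1.9091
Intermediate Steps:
K(G, m) = 30 + G (K(G, m) = 5*6 + G = 30 + G)
N(Z, U) = 1/U (N(Z, U) = Z/((U*Z)) = Z*(1/(U*Z)) = 1/U)
-21*N(K(1 - 1*6, 5)*((-1)**2 - 4), 11) = -21/11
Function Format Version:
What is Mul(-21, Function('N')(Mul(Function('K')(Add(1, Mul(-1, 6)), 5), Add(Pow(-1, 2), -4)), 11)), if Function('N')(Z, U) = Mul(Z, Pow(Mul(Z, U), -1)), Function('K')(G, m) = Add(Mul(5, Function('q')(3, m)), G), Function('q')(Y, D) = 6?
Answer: Rational(-21, 11) ≈ -1.9091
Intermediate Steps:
Function('K')(G, m) = Add(30, G) (Function('K')(G, m) = Add(Mul(5, 6), G) = Add(30, G))
Function('N')(Z, U) = Pow(U, -1) (Function('N')(Z, U) = Mul(Z, Pow(Mul(U, Z), -1)) = Mul(Z, Mul(Pow(U, -1), Pow(Z, -1))) = Pow(U, -1))
Mul(-21, Function('N')(Mul(Function('K')(Add(1, Mul(-1, 6)), 5), Add(Pow(-1, 2), -4)), 11)) = Mul(-21, Pow(11, -1)) = Mul(-21, Rational(1, 11)) = Rational(-21, 11)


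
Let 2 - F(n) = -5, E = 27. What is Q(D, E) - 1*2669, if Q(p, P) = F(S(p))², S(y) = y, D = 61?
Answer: -2620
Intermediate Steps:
F(n) = 7 (F(n) = 2 - 1*(-5) = 2 + 5 = 7)
Q(p, P) = 49 (Q(p, P) = 7² = 49)
Q(D, E) - 1*2669 = 49 - 1*2669 = 49 - 2669 = -2620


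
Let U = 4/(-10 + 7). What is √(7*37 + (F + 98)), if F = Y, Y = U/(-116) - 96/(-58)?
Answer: 2*√807/3 ≈ 18.939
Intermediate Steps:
U = -4/3 (U = 4/(-3) = -⅓*4 = -4/3 ≈ -1.3333)
Y = 5/3 (Y = -4/3/(-116) - 96/(-58) = -4/3*(-1/116) - 96*(-1/58) = 1/87 + 48/29 = 5/3 ≈ 1.6667)
F = 5/3 ≈ 1.6667
√(7*37 + (F + 98)) = √(7*37 + (5/3 + 98)) = √(259 + 299/3) = √(1076/3) = 2*√807/3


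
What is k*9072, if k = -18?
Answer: -163296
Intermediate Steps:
k*9072 = -18*9072 = -163296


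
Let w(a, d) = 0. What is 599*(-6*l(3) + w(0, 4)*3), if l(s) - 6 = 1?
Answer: -25158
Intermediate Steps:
l(s) = 7 (l(s) = 6 + 1 = 7)
599*(-6*l(3) + w(0, 4)*3) = 599*(-6*7 + 0*3) = 599*(-42 + 0) = 599*(-42) = -25158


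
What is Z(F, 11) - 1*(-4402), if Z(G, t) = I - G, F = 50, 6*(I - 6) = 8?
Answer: 13078/3 ≈ 4359.3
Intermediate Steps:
I = 22/3 (I = 6 + (1/6)*8 = 6 + 4/3 = 22/3 ≈ 7.3333)
Z(G, t) = 22/3 - G
Z(F, 11) - 1*(-4402) = (22/3 - 1*50) - 1*(-4402) = (22/3 - 50) + 4402 = -128/3 + 4402 = 13078/3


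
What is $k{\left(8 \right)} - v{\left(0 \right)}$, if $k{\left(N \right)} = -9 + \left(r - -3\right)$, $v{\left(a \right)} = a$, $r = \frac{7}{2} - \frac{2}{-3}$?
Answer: $- \frac{11}{6} \approx -1.8333$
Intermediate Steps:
$r = \frac{25}{6}$ ($r = 7 \cdot \frac{1}{2} - - \frac{2}{3} = \frac{7}{2} + \frac{2}{3} = \frac{25}{6} \approx 4.1667$)
$k{\left(N \right)} = - \frac{11}{6}$ ($k{\left(N \right)} = -9 + \left(\frac{25}{6} - -3\right) = -9 + \left(\frac{25}{6} + 3\right) = -9 + \frac{43}{6} = - \frac{11}{6}$)
$k{\left(8 \right)} - v{\left(0 \right)} = - \frac{11}{6} - 0 = - \frac{11}{6} + 0 = - \frac{11}{6}$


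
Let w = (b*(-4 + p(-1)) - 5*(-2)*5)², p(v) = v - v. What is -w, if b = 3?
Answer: -1444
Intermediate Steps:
p(v) = 0
w = 1444 (w = (3*(-4 + 0) - 5*(-2)*5)² = (3*(-4) + 10*5)² = (-12 + 50)² = 38² = 1444)
-w = -1*1444 = -1444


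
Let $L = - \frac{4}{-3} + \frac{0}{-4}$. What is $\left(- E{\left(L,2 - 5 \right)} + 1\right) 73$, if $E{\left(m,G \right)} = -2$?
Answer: $219$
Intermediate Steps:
$L = \frac{4}{3}$ ($L = \left(-4\right) \left(- \frac{1}{3}\right) + 0 \left(- \frac{1}{4}\right) = \frac{4}{3} + 0 = \frac{4}{3} \approx 1.3333$)
$\left(- E{\left(L,2 - 5 \right)} + 1\right) 73 = \left(\left(-1\right) \left(-2\right) + 1\right) 73 = \left(2 + 1\right) 73 = 3 \cdot 73 = 219$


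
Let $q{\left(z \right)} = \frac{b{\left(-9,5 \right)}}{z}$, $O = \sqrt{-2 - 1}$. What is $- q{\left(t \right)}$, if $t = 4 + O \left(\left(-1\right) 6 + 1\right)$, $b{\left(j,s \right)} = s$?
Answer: $- \frac{20}{91} - \frac{25 i \sqrt{3}}{91} \approx -0.21978 - 0.47584 i$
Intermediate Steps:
$O = i \sqrt{3}$ ($O = \sqrt{-3} = i \sqrt{3} \approx 1.732 i$)
$t = 4 - 5 i \sqrt{3}$ ($t = 4 + i \sqrt{3} \left(\left(-1\right) 6 + 1\right) = 4 + i \sqrt{3} \left(-6 + 1\right) = 4 + i \sqrt{3} \left(-5\right) = 4 - 5 i \sqrt{3} \approx 4.0 - 8.6602 i$)
$q{\left(z \right)} = \frac{5}{z}$
$- q{\left(t \right)} = - \frac{5}{4 - 5 i \sqrt{3}}$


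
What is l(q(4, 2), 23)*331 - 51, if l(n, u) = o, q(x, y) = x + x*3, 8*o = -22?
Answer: -3845/4 ≈ -961.25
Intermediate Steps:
o = -11/4 (o = (⅛)*(-22) = -11/4 ≈ -2.7500)
q(x, y) = 4*x (q(x, y) = x + 3*x = 4*x)
l(n, u) = -11/4
l(q(4, 2), 23)*331 - 51 = -11/4*331 - 51 = -3641/4 - 51 = -3845/4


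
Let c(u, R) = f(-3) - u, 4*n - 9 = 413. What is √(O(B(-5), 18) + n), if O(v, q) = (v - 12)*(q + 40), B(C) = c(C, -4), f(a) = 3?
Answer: I*√506/2 ≈ 11.247*I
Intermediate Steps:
n = 211/2 (n = 9/4 + (¼)*413 = 9/4 + 413/4 = 211/2 ≈ 105.50)
c(u, R) = 3 - u
B(C) = 3 - C
O(v, q) = (-12 + v)*(40 + q)
√(O(B(-5), 18) + n) = √((-480 - 12*18 + 40*(3 - 1*(-5)) + 18*(3 - 1*(-5))) + 211/2) = √((-480 - 216 + 40*(3 + 5) + 18*(3 + 5)) + 211/2) = √((-480 - 216 + 40*8 + 18*8) + 211/2) = √((-480 - 216 + 320 + 144) + 211/2) = √(-232 + 211/2) = √(-253/2) = I*√506/2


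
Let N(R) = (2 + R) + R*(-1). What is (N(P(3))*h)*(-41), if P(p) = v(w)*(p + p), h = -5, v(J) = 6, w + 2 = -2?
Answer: 410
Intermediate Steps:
w = -4 (w = -2 - 2 = -4)
P(p) = 12*p (P(p) = 6*(p + p) = 6*(2*p) = 12*p)
N(R) = 2 (N(R) = (2 + R) - R = 2)
(N(P(3))*h)*(-41) = (2*(-5))*(-41) = -10*(-41) = 410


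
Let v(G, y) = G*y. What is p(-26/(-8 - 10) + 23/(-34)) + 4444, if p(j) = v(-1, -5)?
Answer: 4449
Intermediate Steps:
p(j) = 5 (p(j) = -1*(-5) = 5)
p(-26/(-8 - 10) + 23/(-34)) + 4444 = 5 + 4444 = 4449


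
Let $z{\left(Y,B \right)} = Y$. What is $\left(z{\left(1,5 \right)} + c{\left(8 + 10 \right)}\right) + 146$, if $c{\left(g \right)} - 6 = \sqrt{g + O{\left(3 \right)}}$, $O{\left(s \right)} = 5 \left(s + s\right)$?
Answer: $153 + 4 \sqrt{3} \approx 159.93$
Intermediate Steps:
$O{\left(s \right)} = 10 s$ ($O{\left(s \right)} = 5 \cdot 2 s = 10 s$)
$c{\left(g \right)} = 6 + \sqrt{30 + g}$ ($c{\left(g \right)} = 6 + \sqrt{g + 10 \cdot 3} = 6 + \sqrt{g + 30} = 6 + \sqrt{30 + g}$)
$\left(z{\left(1,5 \right)} + c{\left(8 + 10 \right)}\right) + 146 = \left(1 + \left(6 + \sqrt{30 + \left(8 + 10\right)}\right)\right) + 146 = \left(1 + \left(6 + \sqrt{30 + 18}\right)\right) + 146 = \left(1 + \left(6 + \sqrt{48}\right)\right) + 146 = \left(1 + \left(6 + 4 \sqrt{3}\right)\right) + 146 = \left(7 + 4 \sqrt{3}\right) + 146 = 153 + 4 \sqrt{3}$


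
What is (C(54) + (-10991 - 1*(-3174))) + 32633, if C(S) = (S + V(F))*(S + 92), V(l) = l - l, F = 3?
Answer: 32700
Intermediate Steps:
V(l) = 0
C(S) = S*(92 + S) (C(S) = (S + 0)*(S + 92) = S*(92 + S))
(C(54) + (-10991 - 1*(-3174))) + 32633 = (54*(92 + 54) + (-10991 - 1*(-3174))) + 32633 = (54*146 + (-10991 + 3174)) + 32633 = (7884 - 7817) + 32633 = 67 + 32633 = 32700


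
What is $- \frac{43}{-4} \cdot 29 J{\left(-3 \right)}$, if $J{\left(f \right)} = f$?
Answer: $- \frac{3741}{4} \approx -935.25$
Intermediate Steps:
$- \frac{43}{-4} \cdot 29 J{\left(-3 \right)} = - \frac{43}{-4} \cdot 29 \left(-3\right) = \left(-43\right) \left(- \frac{1}{4}\right) 29 \left(-3\right) = \frac{43}{4} \cdot 29 \left(-3\right) = \frac{1247}{4} \left(-3\right) = - \frac{3741}{4}$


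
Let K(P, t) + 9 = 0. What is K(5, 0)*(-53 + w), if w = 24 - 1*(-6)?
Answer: 207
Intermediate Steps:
K(P, t) = -9 (K(P, t) = -9 + 0 = -9)
w = 30 (w = 24 + 6 = 30)
K(5, 0)*(-53 + w) = -9*(-53 + 30) = -9*(-23) = 207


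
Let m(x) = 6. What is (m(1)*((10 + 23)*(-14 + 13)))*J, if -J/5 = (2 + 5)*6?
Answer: 41580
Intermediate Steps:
J = -210 (J = -5*(2 + 5)*6 = -35*6 = -5*42 = -210)
(m(1)*((10 + 23)*(-14 + 13)))*J = (6*((10 + 23)*(-14 + 13)))*(-210) = (6*(33*(-1)))*(-210) = (6*(-33))*(-210) = -198*(-210) = 41580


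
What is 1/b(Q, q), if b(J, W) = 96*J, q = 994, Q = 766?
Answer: 1/73536 ≈ 1.3599e-5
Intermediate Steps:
1/b(Q, q) = 1/(96*766) = 1/73536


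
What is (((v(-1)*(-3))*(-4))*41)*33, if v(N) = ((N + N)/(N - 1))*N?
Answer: -16236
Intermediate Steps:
v(N) = 2*N**2/(-1 + N) (v(N) = ((2*N)/(-1 + N))*N = (2*N/(-1 + N))*N = 2*N**2/(-1 + N))
(((v(-1)*(-3))*(-4))*41)*33 = ((((2*(-1)**2/(-1 - 1))*(-3))*(-4))*41)*33 = ((((2*1/(-2))*(-3))*(-4))*41)*33 = ((((2*1*(-1/2))*(-3))*(-4))*41)*33 = ((-1*(-3)*(-4))*41)*33 = ((3*(-4))*41)*33 = -12*41*33 = -492*33 = -16236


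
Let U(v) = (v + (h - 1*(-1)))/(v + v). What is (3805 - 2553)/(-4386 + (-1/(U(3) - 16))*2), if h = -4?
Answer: -10016/35087 ≈ -0.28546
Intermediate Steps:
U(v) = (-3 + v)/(2*v) (U(v) = (v + (-4 - 1*(-1)))/(v + v) = (v + (-4 + 1))/((2*v)) = (v - 3)*(1/(2*v)) = (-3 + v)*(1/(2*v)) = (-3 + v)/(2*v))
(3805 - 2553)/(-4386 + (-1/(U(3) - 16))*2) = (3805 - 2553)/(-4386 + (-1/((½)*(-3 + 3)/3 - 16))*2) = 1252/(-4386 + (-1/((½)*(⅓)*0 - 16))*2) = 1252/(-4386 + (-1/(0 - 16))*2) = 1252/(-4386 + (-1/(-16))*2) = 1252/(-4386 - 1/16*(-1)*2) = 1252/(-4386 + (1/16)*2) = 1252/(-4386 + ⅛) = 1252/(-35087/8) = 1252*(-8/35087) = -10016/35087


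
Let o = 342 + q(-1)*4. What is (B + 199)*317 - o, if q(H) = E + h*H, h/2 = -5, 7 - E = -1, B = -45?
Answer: 48404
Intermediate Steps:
E = 8 (E = 7 - 1*(-1) = 7 + 1 = 8)
h = -10 (h = 2*(-5) = -10)
q(H) = 8 - 10*H
o = 414 (o = 342 + (8 - 10*(-1))*4 = 342 + (8 + 10)*4 = 342 + 18*4 = 342 + 72 = 414)
(B + 199)*317 - o = (-45 + 199)*317 - 1*414 = 154*317 - 414 = 48818 - 414 = 48404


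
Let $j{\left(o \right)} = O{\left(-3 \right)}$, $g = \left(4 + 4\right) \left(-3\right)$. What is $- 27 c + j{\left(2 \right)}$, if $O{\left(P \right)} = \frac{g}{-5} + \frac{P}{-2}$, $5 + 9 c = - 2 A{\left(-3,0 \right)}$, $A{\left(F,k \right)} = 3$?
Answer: $\frac{393}{10} \approx 39.3$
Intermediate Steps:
$g = -24$ ($g = 8 \left(-3\right) = -24$)
$c = - \frac{11}{9}$ ($c = - \frac{5}{9} + \frac{\left(-2\right) 3}{9} = - \frac{5}{9} + \frac{1}{9} \left(-6\right) = - \frac{5}{9} - \frac{2}{3} = - \frac{11}{9} \approx -1.2222$)
$O{\left(P \right)} = \frac{24}{5} - \frac{P}{2}$ ($O{\left(P \right)} = - \frac{24}{-5} + \frac{P}{-2} = \left(-24\right) \left(- \frac{1}{5}\right) + P \left(- \frac{1}{2}\right) = \frac{24}{5} - \frac{P}{2}$)
$j{\left(o \right)} = \frac{63}{10}$ ($j{\left(o \right)} = \frac{24}{5} - - \frac{3}{2} = \frac{24}{5} + \frac{3}{2} = \frac{63}{10}$)
$- 27 c + j{\left(2 \right)} = \left(-27\right) \left(- \frac{11}{9}\right) + \frac{63}{10} = 33 + \frac{63}{10} = \frac{393}{10}$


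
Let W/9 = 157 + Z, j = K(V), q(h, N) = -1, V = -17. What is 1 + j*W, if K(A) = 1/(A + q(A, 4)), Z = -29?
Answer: -63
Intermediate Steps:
K(A) = 1/(-1 + A) (K(A) = 1/(A - 1) = 1/(-1 + A))
j = -1/18 (j = 1/(-1 - 17) = 1/(-18) = -1/18 ≈ -0.055556)
W = 1152 (W = 9*(157 - 29) = 9*128 = 1152)
1 + j*W = 1 - 1/18*1152 = 1 - 64 = -63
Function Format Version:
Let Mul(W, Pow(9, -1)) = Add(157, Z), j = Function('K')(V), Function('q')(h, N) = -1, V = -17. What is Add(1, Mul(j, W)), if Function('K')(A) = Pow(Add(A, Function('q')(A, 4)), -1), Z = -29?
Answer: -63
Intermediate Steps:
Function('K')(A) = Pow(Add(-1, A), -1) (Function('K')(A) = Pow(Add(A, -1), -1) = Pow(Add(-1, A), -1))
j = Rational(-1, 18) (j = Pow(Add(-1, -17), -1) = Pow(-18, -1) = Rational(-1, 18) ≈ -0.055556)
W = 1152 (W = Mul(9, Add(157, -29)) = Mul(9, 128) = 1152)
Add(1, Mul(j, W)) = Add(1, Mul(Rational(-1, 18), 1152)) = Add(1, -64) = -63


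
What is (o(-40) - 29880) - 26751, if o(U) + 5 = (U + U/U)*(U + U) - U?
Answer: -53476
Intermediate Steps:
o(U) = -5 - U + 2*U*(1 + U) (o(U) = -5 + ((U + U/U)*(U + U) - U) = -5 + ((U + 1)*(2*U) - U) = -5 + ((1 + U)*(2*U) - U) = -5 + (2*U*(1 + U) - U) = -5 + (-U + 2*U*(1 + U)) = -5 - U + 2*U*(1 + U))
(o(-40) - 29880) - 26751 = ((-5 - 40 + 2*(-40)**2) - 29880) - 26751 = ((-5 - 40 + 2*1600) - 29880) - 26751 = ((-5 - 40 + 3200) - 29880) - 26751 = (3155 - 29880) - 26751 = -26725 - 26751 = -53476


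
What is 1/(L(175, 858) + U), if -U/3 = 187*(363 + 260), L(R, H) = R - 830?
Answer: -1/350158 ≈ -2.8559e-6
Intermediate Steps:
L(R, H) = -830 + R
U = -349503 (U = -561*(363 + 260) = -561*623 = -3*116501 = -349503)
1/(L(175, 858) + U) = 1/((-830 + 175) - 349503) = 1/(-655 - 349503) = 1/(-350158) = -1/350158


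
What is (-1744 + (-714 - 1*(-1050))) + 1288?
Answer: -120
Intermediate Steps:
(-1744 + (-714 - 1*(-1050))) + 1288 = (-1744 + (-714 + 1050)) + 1288 = (-1744 + 336) + 1288 = -1408 + 1288 = -120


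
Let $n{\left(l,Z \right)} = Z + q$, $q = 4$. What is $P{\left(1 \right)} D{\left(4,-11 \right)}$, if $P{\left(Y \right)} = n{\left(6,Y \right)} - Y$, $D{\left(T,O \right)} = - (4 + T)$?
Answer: $-32$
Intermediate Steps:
$D{\left(T,O \right)} = -4 - T$
$n{\left(l,Z \right)} = 4 + Z$ ($n{\left(l,Z \right)} = Z + 4 = 4 + Z$)
$P{\left(Y \right)} = 4$ ($P{\left(Y \right)} = \left(4 + Y\right) - Y = 4$)
$P{\left(1 \right)} D{\left(4,-11 \right)} = 4 \left(-4 - 4\right) = 4 \left(-8\right) = -32$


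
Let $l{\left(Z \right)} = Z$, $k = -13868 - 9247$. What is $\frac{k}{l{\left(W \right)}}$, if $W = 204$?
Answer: $- \frac{7705}{68} \approx -113.31$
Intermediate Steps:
$k = -23115$ ($k = -13868 - 9247 = -23115$)
$\frac{k}{l{\left(W \right)}} = - \frac{23115}{204} = \left(-23115\right) \frac{1}{204} = - \frac{7705}{68}$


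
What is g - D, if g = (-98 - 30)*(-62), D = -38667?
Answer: 46603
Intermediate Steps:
g = 7936 (g = -128*(-62) = 7936)
g - D = 7936 - 1*(-38667) = 7936 + 38667 = 46603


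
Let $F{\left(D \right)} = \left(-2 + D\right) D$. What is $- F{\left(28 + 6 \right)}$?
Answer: $-1088$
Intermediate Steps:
$F{\left(D \right)} = D \left(-2 + D\right)$
$- F{\left(28 + 6 \right)} = - \left(28 + 6\right) \left(-2 + \left(28 + 6\right)\right) = - 34 \left(-2 + 34\right) = - 34 \cdot 32 = \left(-1\right) 1088 = -1088$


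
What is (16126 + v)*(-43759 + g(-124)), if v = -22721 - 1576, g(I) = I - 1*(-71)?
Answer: 357987852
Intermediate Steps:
g(I) = 71 + I (g(I) = I + 71 = 71 + I)
v = -24297
(16126 + v)*(-43759 + g(-124)) = (16126 - 24297)*(-43759 + (71 - 124)) = -8171*(-43759 - 53) = -8171*(-43812) = 357987852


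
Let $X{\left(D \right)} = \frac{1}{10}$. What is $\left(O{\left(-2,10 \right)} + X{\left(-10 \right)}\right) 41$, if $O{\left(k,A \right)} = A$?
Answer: $\frac{4141}{10} \approx 414.1$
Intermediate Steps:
$X{\left(D \right)} = \frac{1}{10}$
$\left(O{\left(-2,10 \right)} + X{\left(-10 \right)}\right) 41 = \left(10 + \frac{1}{10}\right) 41 = \frac{101}{10} \cdot 41 = \frac{4141}{10}$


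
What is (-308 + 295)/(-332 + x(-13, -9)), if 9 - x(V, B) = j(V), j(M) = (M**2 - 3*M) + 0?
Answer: 13/531 ≈ 0.024482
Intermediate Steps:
j(M) = M**2 - 3*M
x(V, B) = 9 - V*(-3 + V)
(-308 + 295)/(-332 + x(-13, -9)) = (-308 + 295)/(-332 + (9 - 1*(-13)*(-3 - 13))) = -13/(-332 + (9 - 1*(-13)*(-16))) = -13/(-332 + (9 - 208)) = -13/(-332 - 199) = -13/(-531) = -13*(-1/531) = 13/531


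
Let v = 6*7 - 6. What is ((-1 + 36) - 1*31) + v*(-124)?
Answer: -4460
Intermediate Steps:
v = 36 (v = 42 - 6 = 36)
((-1 + 36) - 1*31) + v*(-124) = ((-1 + 36) - 1*31) + 36*(-124) = (35 - 31) - 4464 = 4 - 4464 = -4460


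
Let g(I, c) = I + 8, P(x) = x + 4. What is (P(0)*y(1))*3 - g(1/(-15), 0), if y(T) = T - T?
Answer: -119/15 ≈ -7.9333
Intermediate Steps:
y(T) = 0
P(x) = 4 + x
g(I, c) = 8 + I
(P(0)*y(1))*3 - g(1/(-15), 0) = ((4 + 0)*0)*3 - (8 + 1/(-15)) = (4*0)*3 - (8 - 1/15) = 0*3 - 1*119/15 = 0 - 119/15 = -119/15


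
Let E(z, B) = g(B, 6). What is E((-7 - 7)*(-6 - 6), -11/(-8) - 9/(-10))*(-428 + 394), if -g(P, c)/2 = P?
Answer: 1547/10 ≈ 154.70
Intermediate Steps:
g(P, c) = -2*P
E(z, B) = -2*B
E((-7 - 7)*(-6 - 6), -11/(-8) - 9/(-10))*(-428 + 394) = (-2*(-11/(-8) - 9/(-10)))*(-428 + 394) = -2*(-11*(-1/8) - 9*(-1/10))*(-34) = -2*(11/8 + 9/10)*(-34) = -2*91/40*(-34) = -91/20*(-34) = 1547/10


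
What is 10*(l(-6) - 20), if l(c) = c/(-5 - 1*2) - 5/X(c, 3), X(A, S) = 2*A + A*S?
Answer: -3985/21 ≈ -189.76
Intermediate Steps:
l(c) = -1/c - c/7 (l(c) = c/(-5 - 1*2) - 5*1/(c*(2 + 3)) = c/(-5 - 2) - 5*1/(5*c) = c/(-7) - 5*1/(5*c) = c*(-⅐) - 1/c = -c/7 - 1/c = -1/c - c/7)
10*(l(-6) - 20) = 10*((-1/(-6) - ⅐*(-6)) - 20) = 10*((-1*(-⅙) + 6/7) - 20) = 10*((⅙ + 6/7) - 20) = 10*(43/42 - 20) = 10*(-797/42) = -3985/21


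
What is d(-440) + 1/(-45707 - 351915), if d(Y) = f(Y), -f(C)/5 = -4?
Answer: 7952439/397622 ≈ 20.000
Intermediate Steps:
f(C) = 20 (f(C) = -5*(-4) = 20)
d(Y) = 20
d(-440) + 1/(-45707 - 351915) = 20 + 1/(-45707 - 351915) = 20 + 1/(-397622) = 20 - 1/397622 = 7952439/397622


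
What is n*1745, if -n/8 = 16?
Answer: -223360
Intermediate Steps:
n = -128 (n = -8*16 = -128)
n*1745 = -128*1745 = -223360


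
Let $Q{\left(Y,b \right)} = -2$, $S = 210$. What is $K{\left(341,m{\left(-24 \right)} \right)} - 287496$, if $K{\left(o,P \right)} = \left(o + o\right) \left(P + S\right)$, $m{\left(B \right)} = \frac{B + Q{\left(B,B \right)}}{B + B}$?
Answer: $- \frac{1726879}{12} \approx -1.4391 \cdot 10^{5}$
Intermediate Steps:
$m{\left(B \right)} = \frac{-2 + B}{2 B}$ ($m{\left(B \right)} = \frac{B - 2}{B + B} = \frac{-2 + B}{2 B}$)
$K{\left(o,P \right)} = 2 o \left(210 + P\right)$ ($K{\left(o,P \right)} = \left(o + o\right) \left(P + 210\right) = 2 o \left(210 + P\right)$)
$K{\left(341,m{\left(-24 \right)} \right)} - 287496 = 2 \cdot 341 \left(210 + \frac{-2 - 24}{2 \left(-24\right)}\right) - 287496 = 2 \cdot 341 \left(210 + \frac{1}{2} \left(- \frac{1}{24}\right) \left(-26\right)\right) - 287496 = 2 \cdot 341 \left(210 + \frac{13}{24}\right) - 287496 = 2 \cdot 341 \cdot \frac{5053}{24} - 287496 = \frac{1723073}{12} - 287496 = - \frac{1726879}{12}$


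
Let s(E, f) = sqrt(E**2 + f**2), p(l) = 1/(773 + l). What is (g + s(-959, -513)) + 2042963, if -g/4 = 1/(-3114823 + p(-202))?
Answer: 908385076553200/444640983 + 5*sqrt(47314) ≈ 2.0441e+6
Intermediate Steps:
g = 571/444640983 (g = -4/(-3114823 + 1/(773 - 202)) = -4/(-3114823 + 1/571) = -4/(-1778563932/571) = -4*(-571/1778563932) = 571/444640983 ≈ 1.2842e-6)
(g + s(-959, -513)) + 2042963 = (571/444640983 + sqrt((-959)**2 + (-513)**2)) + 2042963 = (571/444640983 + sqrt(919681 + 263169)) + 2042963 = (571/444640983 + sqrt(1182850)) + 2042963 = (571/444640983 + 5*sqrt(47314)) + 2042963 = 908385076553200/444640983 + 5*sqrt(47314)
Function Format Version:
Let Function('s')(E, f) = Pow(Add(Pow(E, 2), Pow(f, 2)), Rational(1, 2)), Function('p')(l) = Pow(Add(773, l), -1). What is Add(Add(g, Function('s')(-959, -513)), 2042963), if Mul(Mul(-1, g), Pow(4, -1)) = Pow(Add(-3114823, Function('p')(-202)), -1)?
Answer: Add(Rational(908385076553200, 444640983), Mul(5, Pow(47314, Rational(1, 2)))) ≈ 2.0441e+6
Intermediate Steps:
g = Rational(571, 444640983) (g = Mul(-4, Pow(Add(-3114823, Pow(Add(773, -202), -1)), -1)) = Mul(-4, Pow(Add(-3114823, Pow(571, -1)), -1)) = Mul(-4, Pow(Add(-3114823, Rational(1, 571)), -1)) = Mul(-4, Pow(Rational(-1778563932, 571), -1)) = Mul(-4, Rational(-571, 1778563932)) = Rational(571, 444640983) ≈ 1.2842e-6)
Add(Add(g, Function('s')(-959, -513)), 2042963) = Add(Add(Rational(571, 444640983), Pow(Add(Pow(-959, 2), Pow(-513, 2)), Rational(1, 2))), 2042963) = Add(Add(Rational(571, 444640983), Pow(Add(919681, 263169), Rational(1, 2))), 2042963) = Add(Add(Rational(571, 444640983), Pow(1182850, Rational(1, 2))), 2042963) = Add(Add(Rational(571, 444640983), Mul(5, Pow(47314, Rational(1, 2)))), 2042963) = Add(Rational(908385076553200, 444640983), Mul(5, Pow(47314, Rational(1, 2))))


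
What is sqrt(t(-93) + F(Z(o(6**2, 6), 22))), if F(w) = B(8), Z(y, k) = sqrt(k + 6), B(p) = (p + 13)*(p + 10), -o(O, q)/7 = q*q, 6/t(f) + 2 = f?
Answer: 8*sqrt(53295)/95 ≈ 19.441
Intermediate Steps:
t(f) = 6/(-2 + f)
o(O, q) = -7*q**2 (o(O, q) = -7*q*q = -7*q**2)
B(p) = (10 + p)*(13 + p) (B(p) = (13 + p)*(10 + p) = (10 + p)*(13 + p))
Z(y, k) = sqrt(6 + k)
F(w) = 378 (F(w) = 130 + 8**2 + 23*8 = 130 + 64 + 184 = 378)
sqrt(t(-93) + F(Z(o(6**2, 6), 22))) = sqrt(6/(-2 - 93) + 378) = sqrt(6/(-95) + 378) = sqrt(6*(-1/95) + 378) = sqrt(-6/95 + 378) = sqrt(35904/95) = 8*sqrt(53295)/95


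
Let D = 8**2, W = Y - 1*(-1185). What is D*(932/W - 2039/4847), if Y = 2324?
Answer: -168796608/17008123 ≈ -9.9245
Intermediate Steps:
W = 3509 (W = 2324 - 1*(-1185) = 2324 + 1185 = 3509)
D = 64
D*(932/W - 2039/4847) = 64*(932/3509 - 2039/4847) = 64*(-2637447/17008123) = -168796608/17008123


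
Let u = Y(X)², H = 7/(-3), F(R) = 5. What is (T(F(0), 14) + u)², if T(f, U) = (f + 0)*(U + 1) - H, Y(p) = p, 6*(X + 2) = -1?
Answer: 8720209/1296 ≈ 6728.6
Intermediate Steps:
X = -13/6 (X = -2 + (⅙)*(-1) = -2 - ⅙ = -13/6 ≈ -2.1667)
H = -7/3 (H = 7*(-⅓) = -7/3 ≈ -2.3333)
T(f, U) = 7/3 + f*(1 + U) (T(f, U) = (f + 0)*(U + 1) - 1*(-7/3) = f*(1 + U) + 7/3 = 7/3 + f*(1 + U))
u = 169/36 (u = (-13/6)² = 169/36 ≈ 4.6944)
(T(F(0), 14) + u)² = ((7/3 + 5 + 14*5) + 169/36)² = ((7/3 + 5 + 70) + 169/36)² = (232/3 + 169/36)² = (2953/36)² = 8720209/1296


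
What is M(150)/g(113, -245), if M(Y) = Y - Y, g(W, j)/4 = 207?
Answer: 0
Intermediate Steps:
g(W, j) = 828 (g(W, j) = 4*207 = 828)
M(Y) = 0
M(150)/g(113, -245) = 0/828 = 0*(1/828) = 0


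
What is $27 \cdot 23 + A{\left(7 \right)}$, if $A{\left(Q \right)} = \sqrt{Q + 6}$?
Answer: $621 + \sqrt{13} \approx 624.61$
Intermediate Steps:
$A{\left(Q \right)} = \sqrt{6 + Q}$
$27 \cdot 23 + A{\left(7 \right)} = 27 \cdot 23 + \sqrt{6 + 7} = 621 + \sqrt{13}$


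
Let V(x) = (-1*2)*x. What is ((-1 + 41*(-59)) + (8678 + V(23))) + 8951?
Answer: 15163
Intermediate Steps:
V(x) = -2*x
((-1 + 41*(-59)) + (8678 + V(23))) + 8951 = ((-1 + 41*(-59)) + (8678 - 2*23)) + 8951 = ((-1 - 2419) + (8678 - 46)) + 8951 = (-2420 + 8632) + 8951 = 6212 + 8951 = 15163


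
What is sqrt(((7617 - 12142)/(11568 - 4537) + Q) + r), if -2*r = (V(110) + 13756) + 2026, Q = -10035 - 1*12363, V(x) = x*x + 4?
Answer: 4*I*sqrt(112284233311)/7031 ≈ 190.63*I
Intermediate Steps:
V(x) = 4 + x**2 (V(x) = x**2 + 4 = 4 + x**2)
Q = -22398 (Q = -10035 - 12363 = -22398)
r = -13943 (r = -(((4 + 110**2) + 13756) + 2026)/2 = -(((4 + 12100) + 13756) + 2026)/2 = -((12104 + 13756) + 2026)/2 = -(25860 + 2026)/2 = -1/2*27886 = -13943)
sqrt(((7617 - 12142)/(11568 - 4537) + Q) + r) = sqrt(((7617 - 12142)/(11568 - 4537) - 22398) - 13943) = sqrt((-4525/7031 - 22398) - 13943) = sqrt(-157484863/7031 - 13943) = sqrt(-255518096/7031) = 4*I*sqrt(112284233311)/7031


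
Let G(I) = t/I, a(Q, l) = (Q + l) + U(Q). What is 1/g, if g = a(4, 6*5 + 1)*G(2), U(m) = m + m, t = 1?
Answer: 2/43 ≈ 0.046512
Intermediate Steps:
U(m) = 2*m
a(Q, l) = l + 3*Q (a(Q, l) = (Q + l) + 2*Q = l + 3*Q)
G(I) = 1/I
g = 43/2 (g = ((6*5 + 1) + 3*4)/2 = ((30 + 1) + 12)*(½) = (31 + 12)*(½) = 43*(½) = 43/2 ≈ 21.500)
1/g = 1/(43/2) = 2/43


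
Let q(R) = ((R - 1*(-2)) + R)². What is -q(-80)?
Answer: -24964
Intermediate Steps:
q(R) = (2 + 2*R)² (q(R) = ((R + 2) + R)² = ((2 + R) + R)² = (2 + 2*R)²)
-q(-80) = -4*(1 - 80)² = -4*(-79)² = -4*6241 = -1*24964 = -24964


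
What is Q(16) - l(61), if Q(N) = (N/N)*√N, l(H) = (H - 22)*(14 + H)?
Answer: -2921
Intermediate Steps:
l(H) = (-22 + H)*(14 + H)
Q(N) = √N (Q(N) = 1*√N = √N)
Q(16) - l(61) = √16 - (-308 + 61² - 8*61) = 4 - (-308 + 3721 - 488) = 4 - 1*2925 = 4 - 2925 = -2921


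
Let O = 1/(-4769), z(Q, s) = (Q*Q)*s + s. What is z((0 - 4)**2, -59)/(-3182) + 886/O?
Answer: -13444997625/3182 ≈ -4.2253e+6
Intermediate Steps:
z(Q, s) = s + s*Q**2 (z(Q, s) = Q**2*s + s = s*Q**2 + s = s + s*Q**2)
O = -1/4769 ≈ -0.00020969
z((0 - 4)**2, -59)/(-3182) + 886/O = -59*(1 + ((0 - 4)**2)**2)/(-3182) + 886/(-1/4769) = -59*(1 + ((-4)**2)**2)*(-1/3182) + 886*(-4769) = -59*(1 + 16**2)*(-1/3182) - 4225334 = -59*(1 + 256)*(-1/3182) - 4225334 = -59*257*(-1/3182) - 4225334 = -15163*(-1/3182) - 4225334 = 15163/3182 - 4225334 = -13444997625/3182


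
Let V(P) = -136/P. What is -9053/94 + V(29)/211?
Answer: -55408091/575186 ≈ -96.331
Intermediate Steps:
-9053/94 + V(29)/211 = -9053/94 - 136/29/211 = -9053*1/94 - 136*1/29*(1/211) = -9053/94 - 136/29*1/211 = -9053/94 - 136/6119 = -55408091/575186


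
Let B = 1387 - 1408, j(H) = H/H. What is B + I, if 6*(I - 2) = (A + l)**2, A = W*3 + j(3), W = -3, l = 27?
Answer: 247/6 ≈ 41.167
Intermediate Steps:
j(H) = 1
A = -8 (A = -3*3 + 1 = -9 + 1 = -8)
B = -21
I = 373/6 (I = 2 + (-8 + 27)**2/6 = 2 + (1/6)*19**2 = 2 + (1/6)*361 = 2 + 361/6 = 373/6 ≈ 62.167)
B + I = -21 + 373/6 = 247/6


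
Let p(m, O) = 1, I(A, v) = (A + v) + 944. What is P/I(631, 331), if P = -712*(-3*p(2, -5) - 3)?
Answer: 2136/953 ≈ 2.2413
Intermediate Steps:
I(A, v) = 944 + A + v
P = 4272 (P = -712*(-3*1 - 3) = -712*(-3 - 3) = -712*(-6) = 4272)
P/I(631, 331) = 4272/(944 + 631 + 331) = 4272/1906 = 4272*(1/1906) = 2136/953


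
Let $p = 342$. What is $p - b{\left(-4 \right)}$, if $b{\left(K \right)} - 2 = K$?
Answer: $344$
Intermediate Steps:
$b{\left(K \right)} = 2 + K$
$p - b{\left(-4 \right)} = 342 - \left(2 - 4\right) = 342 - -2 = 342 + 2 = 344$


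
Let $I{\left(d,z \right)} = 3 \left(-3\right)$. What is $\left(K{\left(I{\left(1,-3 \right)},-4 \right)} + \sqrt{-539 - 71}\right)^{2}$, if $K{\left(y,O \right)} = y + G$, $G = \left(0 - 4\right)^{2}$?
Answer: $\left(7 + i \sqrt{610}\right)^{2} \approx -561.0 + 345.77 i$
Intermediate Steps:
$G = 16$ ($G = \left(-4\right)^{2} = 16$)
$I{\left(d,z \right)} = -9$
$K{\left(y,O \right)} = 16 + y$ ($K{\left(y,O \right)} = y + 16 = 16 + y$)
$\left(K{\left(I{\left(1,-3 \right)},-4 \right)} + \sqrt{-539 - 71}\right)^{2} = \left(\left(16 - 9\right) + \sqrt{-539 - 71}\right)^{2} = \left(7 + \sqrt{-610}\right)^{2} = \left(7 + i \sqrt{610}\right)^{2}$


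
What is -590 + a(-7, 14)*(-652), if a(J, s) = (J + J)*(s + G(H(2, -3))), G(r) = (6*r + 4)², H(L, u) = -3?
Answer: 1916290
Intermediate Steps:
G(r) = (4 + 6*r)²
a(J, s) = 2*J*(196 + s) (a(J, s) = (J + J)*(s + 4*(2 + 3*(-3))²) = (2*J)*(s + 4*(2 - 9)²) = (2*J)*(s + 4*(-7)²) = (2*J)*(s + 4*49) = (2*J)*(s + 196) = (2*J)*(196 + s) = 2*J*(196 + s))
-590 + a(-7, 14)*(-652) = -590 + (2*(-7)*(196 + 14))*(-652) = -590 + (2*(-7)*210)*(-652) = -590 - 2940*(-652) = -590 + 1916880 = 1916290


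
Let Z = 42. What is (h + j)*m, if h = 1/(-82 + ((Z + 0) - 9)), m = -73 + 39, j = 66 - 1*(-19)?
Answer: -141576/49 ≈ -2889.3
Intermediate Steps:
j = 85 (j = 66 + 19 = 85)
m = -34
h = -1/49 (h = 1/(-82 + ((42 + 0) - 9)) = 1/(-82 + (42 - 9)) = 1/(-82 + 33) = 1/(-49) = -1/49 ≈ -0.020408)
(h + j)*m = (-1/49 + 85)*(-34) = (4164/49)*(-34) = -141576/49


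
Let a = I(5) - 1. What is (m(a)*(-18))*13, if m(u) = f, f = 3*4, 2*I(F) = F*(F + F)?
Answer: -2808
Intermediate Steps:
I(F) = F² (I(F) = (F*(F + F))/2 = (F*(2*F))/2 = (2*F²)/2 = F²)
a = 24 (a = 5² - 1 = 25 - 1 = 24)
f = 12
m(u) = 12
(m(a)*(-18))*13 = (12*(-18))*13 = -216*13 = -2808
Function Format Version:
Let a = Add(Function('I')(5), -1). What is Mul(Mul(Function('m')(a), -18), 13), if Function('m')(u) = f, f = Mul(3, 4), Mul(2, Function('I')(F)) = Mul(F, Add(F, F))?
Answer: -2808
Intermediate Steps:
Function('I')(F) = Pow(F, 2) (Function('I')(F) = Mul(Rational(1, 2), Mul(F, Add(F, F))) = Mul(Rational(1, 2), Mul(F, Mul(2, F))) = Mul(Rational(1, 2), Mul(2, Pow(F, 2))) = Pow(F, 2))
a = 24 (a = Add(Pow(5, 2), -1) = Add(25, -1) = 24)
f = 12
Function('m')(u) = 12
Mul(Mul(Function('m')(a), -18), 13) = Mul(Mul(12, -18), 13) = Mul(-216, 13) = -2808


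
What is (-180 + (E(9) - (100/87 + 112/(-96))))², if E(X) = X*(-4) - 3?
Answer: 161315401/3364 ≈ 47953.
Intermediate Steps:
E(X) = -3 - 4*X (E(X) = -4*X - 3 = -3 - 4*X)
(-180 + (E(9) - (100/87 + 112/(-96))))² = (-180 + ((-3 - 4*9) - (100/87 + 112/(-96))))² = (-180 + ((-3 - 36) - (100*(1/87) + 112*(-1/96))))² = (-180 + (-39 - (100/87 - 7/6)))² = (-180 + (-39 - 1*(-1/58)))² = (-180 + (-39 + 1/58))² = (-180 - 2261/58)² = (-12701/58)² = 161315401/3364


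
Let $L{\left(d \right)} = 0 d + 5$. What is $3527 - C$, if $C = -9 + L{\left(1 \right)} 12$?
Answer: $3476$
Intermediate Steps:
$L{\left(d \right)} = 5$ ($L{\left(d \right)} = 0 + 5 = 5$)
$C = 51$ ($C = -9 + 5 \cdot 12 = -9 + 60 = 51$)
$3527 - C = 3527 - 51 = 3476$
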